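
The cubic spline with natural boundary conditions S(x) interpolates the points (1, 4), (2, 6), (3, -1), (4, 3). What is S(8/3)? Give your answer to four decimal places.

0.9531

Write m_i for S''(x_i). With h_i = 1, 1, 1 and divided differences Δ_i = 2, -7, 4, the continuity of S' gives the tridiagonal system
  1·m_0 + 4·m_1 + 1·m_2 = 6(Δ_1 - Δ_0) = -54
  1·m_1 + 4·m_2 + 1·m_3 = 6(Δ_2 - Δ_1) = 66
Natural end conditions: m_0 = m_3 = 0.
Hence m_0 = 0, m_1 = -94/5, m_2 = 106/5, m_3 = 0.
On [2, 3], S(x) = 6 - 64/15·(x - 2) - 47/5·(x - 2)² + 20/3·(x - 2)³.
With (x - 2) = 2/3: S(8/3) = 386/405.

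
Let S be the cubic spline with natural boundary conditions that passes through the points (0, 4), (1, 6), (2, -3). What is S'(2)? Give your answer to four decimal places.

-11.7500

Let m_i = S''(x_i). Step sizes h_i = 1, 1; slopes of the chords Δ_i = (y_(i+1) - y_i)/h_i = 2, -9.
  1·m_0 + 4·m_1 + 1·m_2 = 6(Δ_1 - Δ_0) = -66
Natural end conditions: m_0 = m_2 = 0.
Solving: m_0 = 0, m_1 = -33/2, m_2 = 0.
On [1, 2], S'(x) = b_1 + 2c_1·(x - 1) + 3d_1·(x - 1)² with b_1 = Δ_1 - h_1(2m_1 + m_2)/6 = -7/2, c_1 = m_1/2 = -33/4, d_1 = (m_2 - m_1)/(6h_1) = 11/4. So S'(2) = -47/4.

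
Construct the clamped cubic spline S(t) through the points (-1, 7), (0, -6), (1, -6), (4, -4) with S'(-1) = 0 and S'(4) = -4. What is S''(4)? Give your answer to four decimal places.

-3.4253

Put M_i = S'' at the i-th knot. Here h = (1, 1, 3) and Δ = (-13, 0, 2/3), so the interior equations h_(i-1)·M_(i-1) + 2(h_(i-1)+h_i)·M_i + h_i·M_(i+1) = 6(Δ_i − Δ_(i-1)) read
  1·M_0 + 4·M_1 + 1·M_2 = 6(Δ_1 - Δ_0) = 78
  1·M_1 + 8·M_2 + 3·M_3 = 6(Δ_2 - Δ_1) = 4
Clamped end conditions give two more equations: 2h_0·M_0 + h_0·M_1 = 6(Δ_0 - S'(-1)) = -78 and h_2·M_2 + 2h_2·M_3 = 6(S'(4) - Δ_2) = -28.
Forward elimination and back-substitution give M_0 = -1626/29, M_1 = 990/29, M_2 = -72/29, M_3 = -298/87.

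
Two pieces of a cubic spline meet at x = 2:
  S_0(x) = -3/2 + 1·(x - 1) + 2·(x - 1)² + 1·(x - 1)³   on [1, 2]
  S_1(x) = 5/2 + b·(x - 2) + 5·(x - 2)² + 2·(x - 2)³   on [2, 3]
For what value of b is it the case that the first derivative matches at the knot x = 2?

S_0'(x) = 1 + 4·(x - 1) + 3·(x - 1)², so S_0'(2) = 8. On the right, S_1'(2) = b, so b = 8.

8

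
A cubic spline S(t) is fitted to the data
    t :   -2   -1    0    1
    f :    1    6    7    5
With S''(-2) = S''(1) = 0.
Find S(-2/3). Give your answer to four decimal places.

6.8123

With m_i denoting the second derivative at x_i, h_i = 1, 1, 1, and Δ_i = (y_(i+1) − y_i)/h_i = 5, 1, -2:
  1·m_0 + 4·m_1 + 1·m_2 = 6(Δ_1 - Δ_0) = -24
  1·m_1 + 4·m_2 + 1·m_3 = 6(Δ_2 - Δ_1) = -18
Natural end conditions: m_0 = m_3 = 0.
Solving the tridiagonal system: m_0 = 0, m_1 = -26/5, m_2 = -16/5, m_3 = 0.
On [-1, 0], S(t) = 6 + 49/15·(t + 1) - 13/5·(t + 1)² + 1/3·(t + 1)³.
With (t + 1) = 1/3: S(-2/3) = 2759/405.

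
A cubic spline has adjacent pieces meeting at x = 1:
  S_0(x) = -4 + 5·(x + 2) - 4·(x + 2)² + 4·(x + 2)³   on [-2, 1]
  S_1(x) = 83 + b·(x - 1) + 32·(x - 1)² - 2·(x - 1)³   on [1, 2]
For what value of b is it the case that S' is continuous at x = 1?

S_0'(x) = 5 - 8·(x + 2) + 12·(x + 2)², so S_0'(1) = 89. On the right, S_1'(1) = b, so b = 89.

89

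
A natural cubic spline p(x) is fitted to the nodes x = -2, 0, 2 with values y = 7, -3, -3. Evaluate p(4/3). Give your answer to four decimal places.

Let M_i = p''(x_i). Step sizes h_i = 2, 2; slopes of the chords Δ_i = (y_(i+1) - y_i)/h_i = -5, 0.
  2·M_0 + 8·M_1 + 2·M_2 = 6(Δ_1 - Δ_0) = 30
Natural end conditions: M_0 = M_2 = 0.
Solving the tridiagonal system: M_0 = 0, M_1 = 15/4, M_2 = 0.
On [0, 2], p(x) = -3 - 5/2·x + 15/8·x² - 5/16·x³.
With x = 4/3: p(4/3) = -101/27.

-3.7407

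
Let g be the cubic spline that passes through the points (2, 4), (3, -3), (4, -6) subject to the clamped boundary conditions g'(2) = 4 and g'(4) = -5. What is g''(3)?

With m_i denoting the second derivative at x_i, h_i = 1, 1, and Δ_i = (y_(i+1) − y_i)/h_i = -7, -3:
  1·m_0 + 4·m_1 + 1·m_2 = 6(Δ_1 - Δ_0) = 24
Clamped end conditions give two more equations: 2h_0·m_0 + h_0·m_1 = 6(Δ_0 - g'(2)) = -66 and h_1·m_1 + 2h_1·m_2 = 6(g'(4) - Δ_1) = -12.
Hence m_0 = -87/2, m_1 = 21, m_2 = -33/2.

21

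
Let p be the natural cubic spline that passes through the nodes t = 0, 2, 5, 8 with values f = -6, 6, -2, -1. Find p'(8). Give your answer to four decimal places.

1.8468

Write M_i for p''(x_i). With h_i = 2, 3, 3 and divided differences Δ_i = 6, -8/3, 1/3, the continuity of p' gives the tridiagonal system
  2·M_0 + 10·M_1 + 3·M_2 = 6(Δ_1 - Δ_0) = -52
  3·M_1 + 12·M_2 + 3·M_3 = 6(Δ_2 - Δ_1) = 18
Natural end conditions: M_0 = M_3 = 0.
Solving the tridiagonal system: M_0 = 0, M_1 = -226/37, M_2 = 112/37, M_3 = 0.
On [5, 8], p'(t) = b_2 + 2c_2·(t - 5) + 3d_2·(t - 5)² with b_2 = Δ_2 - h_2(2M_2 + M_3)/6 = -299/111, c_2 = M_2/2 = 56/37, d_2 = (M_3 - M_2)/(6h_2) = -56/333. So p'(8) = 205/111.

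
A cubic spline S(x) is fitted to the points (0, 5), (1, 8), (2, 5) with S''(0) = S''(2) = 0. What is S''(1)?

-9

Let M_i = S''(x_i). Step sizes h_i = 1, 1; slopes of the chords Δ_i = (y_(i+1) - y_i)/h_i = 3, -3.
  1·M_0 + 4·M_1 + 1·M_2 = 6(Δ_1 - Δ_0) = -36
Natural end conditions: M_0 = M_2 = 0.
Forward elimination and back-substitution give M_0 = 0, M_1 = -9, M_2 = 0.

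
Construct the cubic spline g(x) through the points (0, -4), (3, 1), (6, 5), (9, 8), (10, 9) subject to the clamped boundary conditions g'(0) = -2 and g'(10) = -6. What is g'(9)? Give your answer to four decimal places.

3.7328

With σ_i denoting the second derivative at x_i, h_i = 3, 3, 3, 1, and Δ_i = (y_(i+1) − y_i)/h_i = 5/3, 4/3, 1, 1:
  3·σ_0 + 12·σ_1 + 3·σ_2 = 6(Δ_1 - Δ_0) = -2
  3·σ_1 + 12·σ_2 + 3·σ_3 = 6(Δ_2 - Δ_1) = -2
  3·σ_2 + 8·σ_3 + 1·σ_4 = 6(Δ_3 - Δ_2) = 0
Clamped end conditions give two more equations: 2h_0·σ_0 + h_0·σ_1 = 6(Δ_0 - g'(0)) = 22 and h_3·σ_3 + 2h_3·σ_4 = 6(g'(10) - Δ_3) = -42.
Solving: σ_0 = 243/58, σ_1 = -91/87, σ_2 = -39/58, σ_3 = 89/29, σ_4 = -1307/58.
On [9, 10], g'(x) = b_3 + 2c_3·(x - 9) + 3d_3·(x - 9)² with b_3 = Δ_3 - h_3(2σ_3 + σ_4)/6 = 433/116, c_3 = σ_3/2 = 89/58, d_3 = (σ_4 - σ_3)/(6h_3) = -495/116. So g'(9) = 433/116.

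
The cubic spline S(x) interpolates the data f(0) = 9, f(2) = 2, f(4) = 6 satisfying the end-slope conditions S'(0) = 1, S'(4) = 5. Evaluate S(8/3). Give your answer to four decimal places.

1.5185

With m_i denoting the second derivative at x_i, h_i = 2, 2, and Δ_i = (y_(i+1) − y_i)/h_i = -7/2, 2:
  2·m_0 + 8·m_1 + 2·m_2 = 6(Δ_1 - Δ_0) = 33
Clamped end conditions give two more equations: 2h_0·m_0 + h_0·m_1 = 6(Δ_0 - S'(0)) = -27 and h_1·m_1 + 2h_1·m_2 = 6(S'(4) - Δ_1) = 18.
Forward elimination and back-substitution give m_0 = -79/8, m_1 = 25/4, m_2 = 11/8.
On [2, 4], S(x) = 2 - 21/8·(x - 2) + 25/8·(x - 2)² - 13/32·(x - 2)³.
With (x - 2) = 2/3: S(8/3) = 41/27.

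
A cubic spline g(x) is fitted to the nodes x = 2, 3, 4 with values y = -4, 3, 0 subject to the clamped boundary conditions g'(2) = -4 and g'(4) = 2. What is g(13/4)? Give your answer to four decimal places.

With M_i denoting the second derivative at x_i, h_i = 1, 1, and Δ_i = (y_(i+1) − y_i)/h_i = 7, -3:
  1·M_0 + 4·M_1 + 1·M_2 = 6(Δ_1 - Δ_0) = -60
Clamped end conditions give two more equations: 2h_0·M_0 + h_0·M_1 = 6(Δ_0 - g'(2)) = 66 and h_1·M_1 + 2h_1·M_2 = 6(g'(4) - Δ_1) = 30.
Solving the tridiagonal system: M_0 = 51, M_1 = -36, M_2 = 33.
On [3, 4], g(x) = 3 + 7/2·(x - 3) - 18·(x - 3)² + 23/2·(x - 3)³.
With (x - 3) = 1/4: g(13/4) = 375/128.

2.9297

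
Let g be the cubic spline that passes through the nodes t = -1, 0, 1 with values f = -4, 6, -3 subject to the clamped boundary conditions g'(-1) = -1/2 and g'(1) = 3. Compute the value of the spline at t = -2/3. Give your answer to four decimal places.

-1.4907

Let M_i = g''(x_i). Step sizes h_i = 1, 1; slopes of the chords Δ_i = (y_(i+1) - y_i)/h_i = 10, -9.
  1·M_0 + 4·M_1 + 1·M_2 = 6(Δ_1 - Δ_0) = -114
Clamped end conditions give two more equations: 2h_0·M_0 + h_0·M_1 = 6(Δ_0 - g'(-1)) = 63 and h_1·M_1 + 2h_1·M_2 = 6(g'(1) - Δ_1) = 72.
Forward elimination and back-substitution give M_0 = 247/4, M_1 = -121/2, M_2 = 265/4.
On [-1, 0], g(t) = -4 - 1/2·(t + 1) + 247/8·(t + 1)² - 163/8·(t + 1)³.
With (t + 1) = 1/3: g(-2/3) = -161/108.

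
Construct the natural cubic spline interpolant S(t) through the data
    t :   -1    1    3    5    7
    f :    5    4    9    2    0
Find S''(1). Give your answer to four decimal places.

3.8304

Write m_i for S''(x_i). With h_i = 2, 2, 2, 2 and divided differences Δ_i = -1/2, 5/2, -7/2, -1, the continuity of S' gives the tridiagonal system
  2·m_0 + 8·m_1 + 2·m_2 = 6(Δ_1 - Δ_0) = 18
  2·m_1 + 8·m_2 + 2·m_3 = 6(Δ_2 - Δ_1) = -36
  2·m_2 + 8·m_3 + 2·m_4 = 6(Δ_3 - Δ_2) = 15
Natural end conditions: m_0 = m_4 = 0.
Forward elimination and back-substitution give m_0 = 0, m_1 = 429/112, m_2 = -177/28, m_3 = 387/112, m_4 = 0.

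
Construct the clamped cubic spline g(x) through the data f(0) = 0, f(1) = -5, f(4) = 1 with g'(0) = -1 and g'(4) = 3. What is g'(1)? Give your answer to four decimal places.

Put M_i = g'' at the i-th knot. Here h = (1, 3) and Δ = (-5, 2), so the interior equations h_(i-1)·M_(i-1) + 2(h_(i-1)+h_i)·M_i + h_i·M_(i+1) = 6(Δ_i − Δ_(i-1)) read
  1·M_0 + 8·M_1 + 3·M_2 = 6(Δ_1 - Δ_0) = 42
Clamped end conditions give two more equations: 2h_0·M_0 + h_0·M_1 = 6(Δ_0 - g'(0)) = -24 and h_1·M_1 + 2h_1·M_2 = 6(g'(4) - Δ_1) = 6.
Hence M_0 = -65/4, M_1 = 17/2, M_2 = -13/4.
On [1, 4], g'(x) = b_1 + 2c_1·(x - 1) + 3d_1·(x - 1)² with b_1 = Δ_1 - h_1(2M_1 + M_2)/6 = -39/8, c_1 = M_1/2 = 17/4, d_1 = (M_2 - M_1)/(6h_1) = -47/72. So g'(1) = -39/8.

-4.8750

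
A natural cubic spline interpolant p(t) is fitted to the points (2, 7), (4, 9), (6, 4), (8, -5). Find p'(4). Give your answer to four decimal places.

Let M_i = p''(x_i). Step sizes h_i = 2, 2, 2; slopes of the chords Δ_i = (y_(i+1) - y_i)/h_i = 1, -5/2, -9/2.
  2·M_0 + 8·M_1 + 2·M_2 = 6(Δ_1 - Δ_0) = -21
  2·M_1 + 8·M_2 + 2·M_3 = 6(Δ_2 - Δ_1) = -12
Natural end conditions: M_0 = M_3 = 0.
Solving the tridiagonal system: M_0 = 0, M_1 = -12/5, M_2 = -9/10, M_3 = 0.
On [4, 6], p'(t) = b_1 + 2c_1·(t - 4) + 3d_1·(t - 4)² with b_1 = Δ_1 - h_1(2M_1 + M_2)/6 = -3/5, c_1 = M_1/2 = -6/5, d_1 = (M_2 - M_1)/(6h_1) = 1/8. So p'(4) = -3/5.

-0.6000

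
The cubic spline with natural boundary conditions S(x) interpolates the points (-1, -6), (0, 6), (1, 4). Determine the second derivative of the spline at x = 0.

Put M_i = S'' at the i-th knot. Here h = (1, 1) and Δ = (12, -2), so the interior equations h_(i-1)·M_(i-1) + 2(h_(i-1)+h_i)·M_i + h_i·M_(i+1) = 6(Δ_i − Δ_(i-1)) read
  1·M_0 + 4·M_1 + 1·M_2 = 6(Δ_1 - Δ_0) = -84
Natural end conditions: M_0 = M_2 = 0.
Solving the tridiagonal system: M_0 = 0, M_1 = -21, M_2 = 0.

-21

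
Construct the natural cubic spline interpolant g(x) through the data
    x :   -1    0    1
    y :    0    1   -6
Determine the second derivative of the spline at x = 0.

Let M_i = g''(x_i). Step sizes h_i = 1, 1; slopes of the chords Δ_i = (y_(i+1) - y_i)/h_i = 1, -7.
  1·M_0 + 4·M_1 + 1·M_2 = 6(Δ_1 - Δ_0) = -48
Natural end conditions: M_0 = M_2 = 0.
Solving: M_0 = 0, M_1 = -12, M_2 = 0.

-12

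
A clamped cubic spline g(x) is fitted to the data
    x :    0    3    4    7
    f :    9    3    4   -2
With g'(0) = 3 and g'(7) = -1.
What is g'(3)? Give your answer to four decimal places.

Put σ_i = g'' at the i-th knot. Here h = (3, 1, 3) and Δ = (-2, 1, -2), so the interior equations h_(i-1)·σ_(i-1) + 2(h_(i-1)+h_i)·σ_i + h_i·σ_(i+1) = 6(Δ_i − Δ_(i-1)) read
  3·σ_0 + 8·σ_1 + 1·σ_2 = 6(Δ_1 - Δ_0) = 18
  1·σ_1 + 8·σ_2 + 3·σ_3 = 6(Δ_2 - Δ_1) = -18
Clamped end conditions give two more equations: 2h_0·σ_0 + h_0·σ_1 = 6(Δ_0 - g'(0)) = -30 and h_2·σ_2 + 2h_2·σ_3 = 6(g'(7) - Δ_2) = 6.
Hence σ_0 = -432/55, σ_1 = 314/55, σ_2 = -226/55, σ_3 = 168/55.
On [3, 4], g'(x) = b_1 + 2c_1·(x - 3) + 3d_1·(x - 3)² with b_1 = Δ_1 - h_1(2σ_1 + σ_2)/6 = -12/55, c_1 = σ_1/2 = 157/55, d_1 = (σ_2 - σ_1)/(6h_1) = -18/11. So g'(3) = -12/55.

-0.2182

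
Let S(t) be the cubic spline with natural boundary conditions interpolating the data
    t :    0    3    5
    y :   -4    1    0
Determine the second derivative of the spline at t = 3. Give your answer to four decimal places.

-1.3000

Let M_i = S''(x_i). Step sizes h_i = 3, 2; slopes of the chords Δ_i = (y_(i+1) - y_i)/h_i = 5/3, -1/2.
  3·M_0 + 10·M_1 + 2·M_2 = 6(Δ_1 - Δ_0) = -13
Natural end conditions: M_0 = M_2 = 0.
Solving: M_0 = 0, M_1 = -13/10, M_2 = 0.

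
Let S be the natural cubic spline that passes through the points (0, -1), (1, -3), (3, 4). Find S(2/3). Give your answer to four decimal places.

Write M_i for S''(x_i). With h_i = 1, 2 and divided differences Δ_i = -2, 7/2, the continuity of S' gives the tridiagonal system
  1·M_0 + 6·M_1 + 2·M_2 = 6(Δ_1 - Δ_0) = 33
Natural end conditions: M_0 = M_2 = 0.
Forward elimination and back-substitution give M_0 = 0, M_1 = 11/2, M_2 = 0.
On [0, 1], S(x) = -1 - 35/12·x + 0·x² + 11/12·x³.
With x = 2/3: S(2/3) = -433/162.

-2.6728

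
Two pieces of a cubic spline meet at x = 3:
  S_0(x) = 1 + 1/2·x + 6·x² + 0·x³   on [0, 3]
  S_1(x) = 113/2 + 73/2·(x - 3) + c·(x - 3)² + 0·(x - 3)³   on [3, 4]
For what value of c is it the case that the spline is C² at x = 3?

6

S_0''(x) = 12 + 0·x, so S_0''(3) = 12. On the right, S_1''(3) = 2c, so c = 6.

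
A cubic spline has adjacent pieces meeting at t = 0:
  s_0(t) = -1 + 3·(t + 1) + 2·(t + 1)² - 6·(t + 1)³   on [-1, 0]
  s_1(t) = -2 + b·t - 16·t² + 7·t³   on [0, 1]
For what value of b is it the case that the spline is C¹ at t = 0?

s_0'(t) = 3 + 4·(t + 1) - 18·(t + 1)², so s_0'(0) = -11. On the right, s_1'(0) = b, so b = -11.

-11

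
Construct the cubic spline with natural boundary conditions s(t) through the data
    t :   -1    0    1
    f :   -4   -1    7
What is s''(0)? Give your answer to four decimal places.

With M_i denoting the second derivative at x_i, h_i = 1, 1, and Δ_i = (y_(i+1) − y_i)/h_i = 3, 8:
  1·M_0 + 4·M_1 + 1·M_2 = 6(Δ_1 - Δ_0) = 30
Natural end conditions: M_0 = M_2 = 0.
Solving: M_0 = 0, M_1 = 15/2, M_2 = 0.

7.5000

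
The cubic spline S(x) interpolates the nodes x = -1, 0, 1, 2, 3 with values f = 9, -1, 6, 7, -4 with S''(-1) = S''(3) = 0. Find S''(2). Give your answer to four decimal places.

-14.8929

Put M_i = S'' at the i-th knot. Here h = (1, 1, 1, 1) and Δ = (-10, 7, 1, -11), so the interior equations h_(i-1)·M_(i-1) + 2(h_(i-1)+h_i)·M_i + h_i·M_(i+1) = 6(Δ_i − Δ_(i-1)) read
  1·M_0 + 4·M_1 + 1·M_2 = 6(Δ_1 - Δ_0) = 102
  1·M_1 + 4·M_2 + 1·M_3 = 6(Δ_2 - Δ_1) = -36
  1·M_2 + 4·M_3 + 1·M_4 = 6(Δ_3 - Δ_2) = -72
Natural end conditions: M_0 = M_4 = 0.
Solving: M_0 = 0, M_1 = 801/28, M_2 = -87/7, M_3 = -417/28, M_4 = 0.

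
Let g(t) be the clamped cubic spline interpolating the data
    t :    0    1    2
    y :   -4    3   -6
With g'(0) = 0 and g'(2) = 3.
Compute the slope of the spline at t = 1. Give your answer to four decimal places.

-2.2500

Write σ_i for g''(x_i). With h_i = 1, 1 and divided differences Δ_i = 7, -9, the continuity of g' gives the tridiagonal system
  1·σ_0 + 4·σ_1 + 1·σ_2 = 6(Δ_1 - Δ_0) = -96
Clamped end conditions give two more equations: 2h_0·σ_0 + h_0·σ_1 = 6(Δ_0 - g'(0)) = 42 and h_1·σ_1 + 2h_1·σ_2 = 6(g'(2) - Δ_1) = 72.
Solving: σ_0 = 93/2, σ_1 = -51, σ_2 = 123/2.
On [1, 2], g'(t) = b_1 + 2c_1·(t - 1) + 3d_1·(t - 1)² with b_1 = Δ_1 - h_1(2σ_1 + σ_2)/6 = -9/4, c_1 = σ_1/2 = -51/2, d_1 = (σ_2 - σ_1)/(6h_1) = 75/4. So g'(1) = -9/4.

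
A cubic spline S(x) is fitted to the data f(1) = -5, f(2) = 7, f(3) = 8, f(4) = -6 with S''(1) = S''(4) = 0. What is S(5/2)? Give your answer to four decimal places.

Put M_i = S'' at the i-th knot. Here h = (1, 1, 1) and Δ = (12, 1, -14), so the interior equations h_(i-1)·M_(i-1) + 2(h_(i-1)+h_i)·M_i + h_i·M_(i+1) = 6(Δ_i − Δ_(i-1)) read
  1·M_0 + 4·M_1 + 1·M_2 = 6(Δ_1 - Δ_0) = -66
  1·M_1 + 4·M_2 + 1·M_3 = 6(Δ_2 - Δ_1) = -90
Natural end conditions: M_0 = M_3 = 0.
Solving: M_0 = 0, M_1 = -58/5, M_2 = -98/5, M_3 = 0.
On [2, 3], S(x) = 7 + 122/15·(x - 2) - 29/5·(x - 2)² - 4/3·(x - 2)³.
With (x - 2) = 1/2: S(5/2) = 189/20.

9.4500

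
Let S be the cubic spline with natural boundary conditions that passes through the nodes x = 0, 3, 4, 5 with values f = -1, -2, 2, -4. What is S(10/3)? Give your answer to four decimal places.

-0.1872

With σ_i denoting the second derivative at x_i, h_i = 3, 1, 1, and Δ_i = (y_(i+1) − y_i)/h_i = -1/3, 4, -6:
  3·σ_0 + 8·σ_1 + 1·σ_2 = 6(Δ_1 - Δ_0) = 26
  1·σ_1 + 4·σ_2 + 1·σ_3 = 6(Δ_2 - Δ_1) = -60
Natural end conditions: σ_0 = σ_3 = 0.
Solving the tridiagonal system: σ_0 = 0, σ_1 = 164/31, σ_2 = -506/31, σ_3 = 0.
On [3, 4], S(x) = -2 + 461/93·(x - 3) + 82/31·(x - 3)² - 335/93·(x - 3)³.
With (x - 3) = 1/3: S(10/3) = -470/2511.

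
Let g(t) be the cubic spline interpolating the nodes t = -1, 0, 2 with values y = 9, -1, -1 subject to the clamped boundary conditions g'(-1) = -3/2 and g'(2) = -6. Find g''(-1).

Write M_i for g''(x_i). With h_i = 1, 2 and divided differences Δ_i = -10, 0, the continuity of g' gives the tridiagonal system
  1·M_0 + 6·M_1 + 2·M_2 = 6(Δ_1 - Δ_0) = 60
Clamped end conditions give two more equations: 2h_0·M_0 + h_0·M_1 = 6(Δ_0 - g'(-1)) = -51 and h_1·M_1 + 2h_1·M_2 = 6(g'(2) - Δ_1) = -36.
Forward elimination and back-substitution give M_0 = -37, M_1 = 23, M_2 = -41/2.

-37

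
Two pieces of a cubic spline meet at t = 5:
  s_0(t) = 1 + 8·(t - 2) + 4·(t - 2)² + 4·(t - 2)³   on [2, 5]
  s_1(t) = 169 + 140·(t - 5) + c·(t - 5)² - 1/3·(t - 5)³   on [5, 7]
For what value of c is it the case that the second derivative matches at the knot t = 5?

s_0''(t) = 8 + 24·(t - 2), so s_0''(5) = 80. On the right, s_1''(5) = 2c, so c = 40.

40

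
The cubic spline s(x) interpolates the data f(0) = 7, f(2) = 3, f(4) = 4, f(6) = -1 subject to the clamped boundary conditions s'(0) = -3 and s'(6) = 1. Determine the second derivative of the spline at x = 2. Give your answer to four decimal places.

Let m_i = s''(x_i). Step sizes h_i = 2, 2, 2; slopes of the chords Δ_i = (y_(i+1) - y_i)/h_i = -2, 1/2, -5/2.
  2·m_0 + 8·m_1 + 2·m_2 = 6(Δ_1 - Δ_0) = 15
  2·m_1 + 8·m_2 + 2·m_3 = 6(Δ_2 - Δ_1) = -18
Clamped end conditions give two more equations: 2h_0·m_0 + h_0·m_1 = 6(Δ_0 - s'(0)) = 6 and h_2·m_2 + 2h_2·m_3 = 6(s'(6) - Δ_2) = 21.
Solving the tridiagonal system: m_0 = -1/15, m_1 = 47/15, m_2 = -149/30, m_3 = 116/15.

3.1333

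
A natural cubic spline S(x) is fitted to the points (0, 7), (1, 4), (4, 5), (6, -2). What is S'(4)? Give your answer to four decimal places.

Write m_i for S''(x_i). With h_i = 1, 3, 2 and divided differences Δ_i = -3, 1/3, -7/2, the continuity of S' gives the tridiagonal system
  1·m_0 + 8·m_1 + 3·m_2 = 6(Δ_1 - Δ_0) = 20
  3·m_1 + 10·m_2 + 2·m_3 = 6(Δ_2 - Δ_1) = -23
Natural end conditions: m_0 = m_3 = 0.
Hence m_0 = 0, m_1 = 269/71, m_2 = -244/71, m_3 = 0.
On [4, 6], S'(x) = b_2 + 2c_2·(x - 4) + 3d_2·(x - 4)² with b_2 = Δ_2 - h_2(2m_2 + m_3)/6 = -515/426, c_2 = m_2/2 = -122/71, d_2 = (m_3 - m_2)/(6h_2) = 61/213. So S'(4) = -515/426.

-1.2089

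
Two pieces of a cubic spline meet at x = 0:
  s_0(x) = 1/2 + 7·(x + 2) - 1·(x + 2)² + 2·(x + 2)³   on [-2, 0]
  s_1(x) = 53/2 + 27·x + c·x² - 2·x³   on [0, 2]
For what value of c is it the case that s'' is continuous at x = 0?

11

s_0''(x) = -2 + 12·(x + 2), so s_0''(0) = 22. On the right, s_1''(0) = 2c, so c = 11.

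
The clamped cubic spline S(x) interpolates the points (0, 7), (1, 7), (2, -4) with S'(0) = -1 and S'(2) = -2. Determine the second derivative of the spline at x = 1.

Put m_i = S'' at the i-th knot. Here h = (1, 1) and Δ = (0, -11), so the interior equations h_(i-1)·m_(i-1) + 2(h_(i-1)+h_i)·m_i + h_i·m_(i+1) = 6(Δ_i − Δ_(i-1)) read
  1·m_0 + 4·m_1 + 1·m_2 = 6(Δ_1 - Δ_0) = -66
Clamped end conditions give two more equations: 2h_0·m_0 + h_0·m_1 = 6(Δ_0 - S'(0)) = 6 and h_1·m_1 + 2h_1·m_2 = 6(S'(2) - Δ_1) = 54.
Forward elimination and back-substitution give m_0 = 19, m_1 = -32, m_2 = 43.

-32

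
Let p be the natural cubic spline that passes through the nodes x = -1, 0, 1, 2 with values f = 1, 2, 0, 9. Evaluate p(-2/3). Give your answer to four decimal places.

Write σ_i for p''(x_i). With h_i = 1, 1, 1 and divided differences Δ_i = 1, -2, 9, the continuity of p' gives the tridiagonal system
  1·σ_0 + 4·σ_1 + 1·σ_2 = 6(Δ_1 - Δ_0) = -18
  1·σ_1 + 4·σ_2 + 1·σ_3 = 6(Δ_2 - Δ_1) = 66
Natural end conditions: σ_0 = σ_3 = 0.
Hence σ_0 = 0, σ_1 = -46/5, σ_2 = 94/5, σ_3 = 0.
On [-1, 0], p(x) = 1 + 38/15·(x + 1) + 0·(x + 1)² - 23/15·(x + 1)³.
With (x + 1) = 1/3: p(-2/3) = 724/405.

1.7877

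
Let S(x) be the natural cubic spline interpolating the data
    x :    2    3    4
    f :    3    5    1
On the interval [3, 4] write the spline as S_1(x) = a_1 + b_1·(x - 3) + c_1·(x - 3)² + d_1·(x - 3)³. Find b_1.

-1

With m_i denoting the second derivative at x_i, h_i = 1, 1, and Δ_i = (y_(i+1) − y_i)/h_i = 2, -4:
  1·m_0 + 4·m_1 + 1·m_2 = 6(Δ_1 - Δ_0) = -36
Natural end conditions: m_0 = m_2 = 0.
Solving: m_0 = 0, m_1 = -9, m_2 = 0.
On [3, 4], with S_1(x) = a_1 + b_1·(x - 3) + c_1·(x - 3)² + d_1·(x - 3)³: c_1 = m_1/2 = -9/2, d_1 = (m_2 - m_1)/(6h_1) = 3/2, b_1 = Δ_1 - h_1(2m_1 + m_2)/6 = -1.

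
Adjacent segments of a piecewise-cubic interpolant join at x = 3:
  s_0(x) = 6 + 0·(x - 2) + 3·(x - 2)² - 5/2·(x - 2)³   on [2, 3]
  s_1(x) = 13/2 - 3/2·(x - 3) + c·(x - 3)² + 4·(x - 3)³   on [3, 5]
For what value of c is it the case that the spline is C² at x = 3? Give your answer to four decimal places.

-4.5000

s_0''(x) = 6 - 15·(x - 2), so s_0''(3) = -9. On the right, s_1''(3) = 2c, so c = -9/2.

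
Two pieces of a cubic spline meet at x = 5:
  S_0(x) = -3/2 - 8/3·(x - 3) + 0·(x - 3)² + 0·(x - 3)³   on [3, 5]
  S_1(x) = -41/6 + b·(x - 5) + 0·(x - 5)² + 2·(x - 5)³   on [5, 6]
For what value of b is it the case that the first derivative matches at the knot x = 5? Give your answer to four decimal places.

-2.6667

S_0'(x) = -8/3 + 0·(x - 3) + 0·(x - 3)², so S_0'(5) = -8/3. On the right, S_1'(5) = b, so b = -8/3.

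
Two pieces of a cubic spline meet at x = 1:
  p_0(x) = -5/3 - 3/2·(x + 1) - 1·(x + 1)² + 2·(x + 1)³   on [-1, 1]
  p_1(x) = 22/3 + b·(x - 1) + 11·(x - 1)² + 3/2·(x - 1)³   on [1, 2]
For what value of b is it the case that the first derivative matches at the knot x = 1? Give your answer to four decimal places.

18.5000

p_0'(x) = -3/2 - 2·(x + 1) + 6·(x + 1)², so p_0'(1) = 37/2. On the right, p_1'(1) = b, so b = 37/2.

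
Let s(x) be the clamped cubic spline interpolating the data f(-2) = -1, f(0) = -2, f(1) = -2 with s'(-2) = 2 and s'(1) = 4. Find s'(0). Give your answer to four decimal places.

-1.9167

With σ_i denoting the second derivative at x_i, h_i = 2, 1, and Δ_i = (y_(i+1) − y_i)/h_i = -1/2, 0:
  2·σ_0 + 6·σ_1 + 1·σ_2 = 6(Δ_1 - Δ_0) = 3
Clamped end conditions give two more equations: 2h_0·σ_0 + h_0·σ_1 = 6(Δ_0 - s'(-2)) = -15 and h_1·σ_1 + 2h_1·σ_2 = 6(s'(1) - Δ_1) = 24.
Forward elimination and back-substitution give σ_0 = -43/12, σ_1 = -1/3, σ_2 = 73/6.
On [0, 1], s'(x) = b_1 + 2c_1·x + 3d_1·x² with b_1 = Δ_1 - h_1(2σ_1 + σ_2)/6 = -23/12, c_1 = σ_1/2 = -1/6, d_1 = (σ_2 - σ_1)/(6h_1) = 25/12. So s'(0) = -23/12.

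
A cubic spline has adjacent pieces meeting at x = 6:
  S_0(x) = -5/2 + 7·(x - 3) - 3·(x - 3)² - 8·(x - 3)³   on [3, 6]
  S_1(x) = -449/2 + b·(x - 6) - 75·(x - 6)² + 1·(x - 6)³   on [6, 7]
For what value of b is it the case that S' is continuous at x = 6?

-227

S_0'(x) = 7 - 6·(x - 3) - 24·(x - 3)², so S_0'(6) = -227. On the right, S_1'(6) = b, so b = -227.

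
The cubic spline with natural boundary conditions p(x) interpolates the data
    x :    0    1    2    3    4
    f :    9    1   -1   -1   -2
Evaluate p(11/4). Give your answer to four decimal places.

Write m_i for p''(x_i). With h_i = 1, 1, 1, 1 and divided differences Δ_i = -8, -2, 0, -1, the continuity of p' gives the tridiagonal system
  1·m_0 + 4·m_1 + 1·m_2 = 6(Δ_1 - Δ_0) = 36
  1·m_1 + 4·m_2 + 1·m_3 = 6(Δ_2 - Δ_1) = 12
  1·m_2 + 4·m_3 + 1·m_4 = 6(Δ_3 - Δ_2) = -6
Natural end conditions: m_0 = m_4 = 0.
Solving the tridiagonal system: m_0 = 0, m_1 = 243/28, m_2 = 9/7, m_3 = -51/28, m_4 = 0.
On [2, 3], p(x) = -1 - 1/8·(x - 2) + 9/14·(x - 2)² - 29/56·(x - 2)³.
With (x - 2) = 3/4: p(11/4) = -3407/3584.

-0.9506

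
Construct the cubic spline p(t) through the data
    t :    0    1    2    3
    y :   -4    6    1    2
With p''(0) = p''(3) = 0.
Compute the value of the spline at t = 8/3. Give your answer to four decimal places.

0.8963

With σ_i denoting the second derivative at x_i, h_i = 1, 1, 1, and Δ_i = (y_(i+1) − y_i)/h_i = 10, -5, 1:
  1·σ_0 + 4·σ_1 + 1·σ_2 = 6(Δ_1 - Δ_0) = -90
  1·σ_1 + 4·σ_2 + 1·σ_3 = 6(Δ_2 - Δ_1) = 36
Natural end conditions: σ_0 = σ_3 = 0.
Solving: σ_0 = 0, σ_1 = -132/5, σ_2 = 78/5, σ_3 = 0.
On [2, 3], p(t) = 1 - 21/5·(t - 2) + 39/5·(t - 2)² - 13/5·(t - 2)³.
With (t - 2) = 2/3: p(8/3) = 121/135.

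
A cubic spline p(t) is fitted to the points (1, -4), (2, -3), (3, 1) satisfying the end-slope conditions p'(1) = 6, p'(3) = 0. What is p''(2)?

Write M_i for p''(x_i). With h_i = 1, 1 and divided differences Δ_i = 1, 4, the continuity of p' gives the tridiagonal system
  1·M_0 + 4·M_1 + 1·M_2 = 6(Δ_1 - Δ_0) = 18
Clamped end conditions give two more equations: 2h_0·M_0 + h_0·M_1 = 6(Δ_0 - p'(1)) = -30 and h_1·M_1 + 2h_1·M_2 = 6(p'(3) - Δ_1) = -24.
Forward elimination and back-substitution give M_0 = -45/2, M_1 = 15, M_2 = -39/2.

15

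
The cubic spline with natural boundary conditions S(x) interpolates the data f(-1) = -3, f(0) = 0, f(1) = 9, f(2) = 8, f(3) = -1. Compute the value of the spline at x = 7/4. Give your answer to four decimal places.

Write M_i for S''(x_i). With h_i = 1, 1, 1, 1 and divided differences Δ_i = 3, 9, -1, -9, the continuity of S' gives the tridiagonal system
  1·M_0 + 4·M_1 + 1·M_2 = 6(Δ_1 - Δ_0) = 36
  1·M_1 + 4·M_2 + 1·M_3 = 6(Δ_2 - Δ_1) = -60
  1·M_2 + 4·M_3 + 1·M_4 = 6(Δ_3 - Δ_2) = -48
Natural end conditions: M_0 = M_4 = 0.
Hence M_0 = 0, M_1 = 183/14, M_2 = -114/7, M_3 = -111/14, M_4 = 0.
On [1, 2], S(x) = 9 + 23/4·(x - 1) - 57/7·(x - 1)² + 39/28·(x - 1)³.
With (x - 1) = 3/4: S(7/4) = 16701/1792.

9.3198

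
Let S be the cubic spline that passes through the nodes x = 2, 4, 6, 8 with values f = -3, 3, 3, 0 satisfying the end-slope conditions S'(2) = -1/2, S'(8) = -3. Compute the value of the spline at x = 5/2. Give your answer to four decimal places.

Write M_i for S''(x_i). With h_i = 2, 2, 2 and divided differences Δ_i = 3, 0, -3/2, the continuity of S' gives the tridiagonal system
  2·M_0 + 8·M_1 + 2·M_2 = 6(Δ_1 - Δ_0) = -18
  2·M_1 + 8·M_2 + 2·M_3 = 6(Δ_2 - Δ_1) = -9
Clamped end conditions give two more equations: 2h_0·M_0 + h_0·M_1 = 6(Δ_0 - S'(2)) = 21 and h_2·M_2 + 2h_2·M_3 = 6(S'(8) - Δ_2) = -9.
Solving the tridiagonal system: M_0 = 221/30, M_1 = -127/30, M_2 = 17/30, M_3 = -38/15.
On [2, 4], S(x) = -3 - 1/2·(x - 2) + 221/60·(x - 2)² - 29/30·(x - 2)³.
With (x - 2) = 1/2: S(5/2) = -49/20.

-2.4500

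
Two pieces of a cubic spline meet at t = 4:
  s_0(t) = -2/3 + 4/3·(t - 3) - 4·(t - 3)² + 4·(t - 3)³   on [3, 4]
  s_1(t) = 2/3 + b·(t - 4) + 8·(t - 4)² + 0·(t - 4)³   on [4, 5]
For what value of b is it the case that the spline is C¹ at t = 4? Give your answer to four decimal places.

s_0'(t) = 4/3 - 8·(t - 3) + 12·(t - 3)², so s_0'(4) = 16/3. On the right, s_1'(4) = b, so b = 16/3.

5.3333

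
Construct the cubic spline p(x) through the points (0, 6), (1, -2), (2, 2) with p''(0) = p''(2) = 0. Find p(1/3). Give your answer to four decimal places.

With m_i denoting the second derivative at x_i, h_i = 1, 1, and Δ_i = (y_(i+1) − y_i)/h_i = -8, 4:
  1·m_0 + 4·m_1 + 1·m_2 = 6(Δ_1 - Δ_0) = 72
Natural end conditions: m_0 = m_2 = 0.
Solving the tridiagonal system: m_0 = 0, m_1 = 18, m_2 = 0.
On [0, 1], p(x) = 6 - 11·x + 0·x² + 3·x³.
With x = 1/3: p(1/3) = 22/9.

2.4444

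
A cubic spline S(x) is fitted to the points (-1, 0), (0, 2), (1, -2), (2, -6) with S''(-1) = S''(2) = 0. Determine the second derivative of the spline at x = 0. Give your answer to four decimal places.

Write M_i for S''(x_i). With h_i = 1, 1, 1 and divided differences Δ_i = 2, -4, -4, the continuity of S' gives the tridiagonal system
  1·M_0 + 4·M_1 + 1·M_2 = 6(Δ_1 - Δ_0) = -36
  1·M_1 + 4·M_2 + 1·M_3 = 6(Δ_2 - Δ_1) = 0
Natural end conditions: M_0 = M_3 = 0.
Hence M_0 = 0, M_1 = -48/5, M_2 = 12/5, M_3 = 0.

-9.6000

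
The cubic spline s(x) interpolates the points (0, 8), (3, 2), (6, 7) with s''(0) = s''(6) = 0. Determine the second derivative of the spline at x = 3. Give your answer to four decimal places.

With M_i denoting the second derivative at x_i, h_i = 3, 3, and Δ_i = (y_(i+1) − y_i)/h_i = -2, 5/3:
  3·M_0 + 12·M_1 + 3·M_2 = 6(Δ_1 - Δ_0) = 22
Natural end conditions: M_0 = M_2 = 0.
Forward elimination and back-substitution give M_0 = 0, M_1 = 11/6, M_2 = 0.

1.8333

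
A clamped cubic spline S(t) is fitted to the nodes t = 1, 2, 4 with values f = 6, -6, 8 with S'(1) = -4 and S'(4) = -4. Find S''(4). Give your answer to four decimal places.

-35.5000

With M_i denoting the second derivative at x_i, h_i = 1, 2, and Δ_i = (y_(i+1) − y_i)/h_i = -12, 7:
  1·M_0 + 6·M_1 + 2·M_2 = 6(Δ_1 - Δ_0) = 114
Clamped end conditions give two more equations: 2h_0·M_0 + h_0·M_1 = 6(Δ_0 - S'(1)) = -48 and h_1·M_1 + 2h_1·M_2 = 6(S'(4) - Δ_1) = -66.
Solving the tridiagonal system: M_0 = -43, M_1 = 38, M_2 = -71/2.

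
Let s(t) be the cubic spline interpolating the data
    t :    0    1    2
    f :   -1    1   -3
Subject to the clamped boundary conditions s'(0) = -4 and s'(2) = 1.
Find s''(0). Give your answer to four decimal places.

Put m_i = s'' at the i-th knot. Here h = (1, 1) and Δ = (2, -4), so the interior equations h_(i-1)·m_(i-1) + 2(h_(i-1)+h_i)·m_i + h_i·m_(i+1) = 6(Δ_i − Δ_(i-1)) read
  1·m_0 + 4·m_1 + 1·m_2 = 6(Δ_1 - Δ_0) = -36
Clamped end conditions give two more equations: 2h_0·m_0 + h_0·m_1 = 6(Δ_0 - s'(0)) = 36 and h_1·m_1 + 2h_1·m_2 = 6(s'(2) - Δ_1) = 30.
Solving: m_0 = 59/2, m_1 = -23, m_2 = 53/2.

29.5000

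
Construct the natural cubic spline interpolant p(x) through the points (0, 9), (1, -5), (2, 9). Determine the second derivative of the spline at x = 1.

Write σ_i for p''(x_i). With h_i = 1, 1 and divided differences Δ_i = -14, 14, the continuity of p' gives the tridiagonal system
  1·σ_0 + 4·σ_1 + 1·σ_2 = 6(Δ_1 - Δ_0) = 168
Natural end conditions: σ_0 = σ_2 = 0.
Solving the tridiagonal system: σ_0 = 0, σ_1 = 42, σ_2 = 0.

42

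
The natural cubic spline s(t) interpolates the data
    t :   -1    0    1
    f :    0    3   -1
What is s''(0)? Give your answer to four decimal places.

Let M_i = s''(x_i). Step sizes h_i = 1, 1; slopes of the chords Δ_i = (y_(i+1) - y_i)/h_i = 3, -4.
  1·M_0 + 4·M_1 + 1·M_2 = 6(Δ_1 - Δ_0) = -42
Natural end conditions: M_0 = M_2 = 0.
Hence M_0 = 0, M_1 = -21/2, M_2 = 0.

-10.5000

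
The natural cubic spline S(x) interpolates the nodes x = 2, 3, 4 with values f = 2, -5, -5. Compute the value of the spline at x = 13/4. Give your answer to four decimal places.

Write M_i for S''(x_i). With h_i = 1, 1 and divided differences Δ_i = -7, 0, the continuity of S' gives the tridiagonal system
  1·M_0 + 4·M_1 + 1·M_2 = 6(Δ_1 - Δ_0) = 42
Natural end conditions: M_0 = M_2 = 0.
Solving the tridiagonal system: M_0 = 0, M_1 = 21/2, M_2 = 0.
On [3, 4], S(x) = -5 - 7/2·(x - 3) + 21/4·(x - 3)² - 7/4·(x - 3)³.
With (x - 3) = 1/4: S(13/4) = -1427/256.

-5.5742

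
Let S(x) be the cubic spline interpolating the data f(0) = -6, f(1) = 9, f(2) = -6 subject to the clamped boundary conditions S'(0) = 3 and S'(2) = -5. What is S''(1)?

Write M_i for S''(x_i). With h_i = 1, 1 and divided differences Δ_i = 15, -15, the continuity of S' gives the tridiagonal system
  1·M_0 + 4·M_1 + 1·M_2 = 6(Δ_1 - Δ_0) = -180
Clamped end conditions give two more equations: 2h_0·M_0 + h_0·M_1 = 6(Δ_0 - S'(0)) = 72 and h_1·M_1 + 2h_1·M_2 = 6(S'(2) - Δ_1) = 60.
Forward elimination and back-substitution give M_0 = 77, M_1 = -82, M_2 = 71.

-82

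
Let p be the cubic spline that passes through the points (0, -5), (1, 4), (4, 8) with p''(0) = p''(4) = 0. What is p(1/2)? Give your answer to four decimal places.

-0.1406

Write σ_i for p''(x_i). With h_i = 1, 3 and divided differences Δ_i = 9, 4/3, the continuity of p' gives the tridiagonal system
  1·σ_0 + 8·σ_1 + 3·σ_2 = 6(Δ_1 - Δ_0) = -46
Natural end conditions: σ_0 = σ_2 = 0.
Solving: σ_0 = 0, σ_1 = -23/4, σ_2 = 0.
On [0, 1], p(x) = -5 + 239/24·x + 0·x² - 23/24·x³.
With x = 1/2: p(1/2) = -9/64.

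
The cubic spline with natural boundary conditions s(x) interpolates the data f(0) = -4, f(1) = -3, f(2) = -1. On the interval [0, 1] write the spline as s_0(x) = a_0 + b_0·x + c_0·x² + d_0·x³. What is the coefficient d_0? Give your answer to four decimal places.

With m_i denoting the second derivative at x_i, h_i = 1, 1, and Δ_i = (y_(i+1) − y_i)/h_i = 1, 2:
  1·m_0 + 4·m_1 + 1·m_2 = 6(Δ_1 - Δ_0) = 6
Natural end conditions: m_0 = m_2 = 0.
Forward elimination and back-substitution give m_0 = 0, m_1 = 3/2, m_2 = 0.
On [0, 1], with s_0(x) = a_0 + b_0·x + c_0·x² + d_0·x³: c_0 = m_0/2 = 0, d_0 = (m_1 - m_0)/(6h_0) = 1/4, b_0 = Δ_0 - h_0(2m_0 + m_1)/6 = 3/4.

0.2500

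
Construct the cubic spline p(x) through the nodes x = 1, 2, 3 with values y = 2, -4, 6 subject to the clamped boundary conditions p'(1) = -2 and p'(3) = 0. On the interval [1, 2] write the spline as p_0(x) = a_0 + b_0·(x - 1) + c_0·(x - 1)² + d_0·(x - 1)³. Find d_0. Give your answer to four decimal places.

13.5000

With M_i denoting the second derivative at x_i, h_i = 1, 1, and Δ_i = (y_(i+1) − y_i)/h_i = -6, 10:
  1·M_0 + 4·M_1 + 1·M_2 = 6(Δ_1 - Δ_0) = 96
Clamped end conditions give two more equations: 2h_0·M_0 + h_0·M_1 = 6(Δ_0 - p'(1)) = -24 and h_1·M_1 + 2h_1·M_2 = 6(p'(3) - Δ_1) = -60.
Hence M_0 = -35, M_1 = 46, M_2 = -53.
On [1, 2], with p_0(x) = a_0 + b_0·(x - 1) + c_0·(x - 1)² + d_0·(x - 1)³: c_0 = M_0/2 = -35/2, d_0 = (M_1 - M_0)/(6h_0) = 27/2, b_0 = Δ_0 - h_0(2M_0 + M_1)/6 = -2.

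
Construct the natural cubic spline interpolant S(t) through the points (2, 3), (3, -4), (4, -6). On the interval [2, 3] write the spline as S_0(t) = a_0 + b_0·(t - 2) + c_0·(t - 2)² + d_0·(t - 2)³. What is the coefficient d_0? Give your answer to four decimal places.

1.2500

With m_i denoting the second derivative at x_i, h_i = 1, 1, and Δ_i = (y_(i+1) − y_i)/h_i = -7, -2:
  1·m_0 + 4·m_1 + 1·m_2 = 6(Δ_1 - Δ_0) = 30
Natural end conditions: m_0 = m_2 = 0.
Solving the tridiagonal system: m_0 = 0, m_1 = 15/2, m_2 = 0.
On [2, 3], with S_0(t) = a_0 + b_0·(t - 2) + c_0·(t - 2)² + d_0·(t - 2)³: c_0 = m_0/2 = 0, d_0 = (m_1 - m_0)/(6h_0) = 5/4, b_0 = Δ_0 - h_0(2m_0 + m_1)/6 = -33/4.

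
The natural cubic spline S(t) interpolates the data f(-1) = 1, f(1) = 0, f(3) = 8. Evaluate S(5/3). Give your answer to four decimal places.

Put M_i = S'' at the i-th knot. Here h = (2, 2) and Δ = (-1/2, 4), so the interior equations h_(i-1)·M_(i-1) + 2(h_(i-1)+h_i)·M_i + h_i·M_(i+1) = 6(Δ_i − Δ_(i-1)) read
  2·M_0 + 8·M_1 + 2·M_2 = 6(Δ_1 - Δ_0) = 27
Natural end conditions: M_0 = M_2 = 0.
Solving the tridiagonal system: M_0 = 0, M_1 = 27/8, M_2 = 0.
On [1, 3], S(t) = 0 + 7/4·(t - 1) + 27/16·(t - 1)² - 9/32·(t - 1)³.
With (t - 1) = 2/3: S(5/3) = 11/6.

1.8333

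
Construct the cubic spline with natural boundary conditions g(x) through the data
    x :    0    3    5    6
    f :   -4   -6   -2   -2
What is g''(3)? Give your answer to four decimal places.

2.1429

Write m_i for g''(x_i). With h_i = 3, 2, 1 and divided differences Δ_i = -2/3, 2, 0, the continuity of g' gives the tridiagonal system
  3·m_0 + 10·m_1 + 2·m_2 = 6(Δ_1 - Δ_0) = 16
  2·m_1 + 6·m_2 + 1·m_3 = 6(Δ_2 - Δ_1) = -12
Natural end conditions: m_0 = m_3 = 0.
Forward elimination and back-substitution give m_0 = 0, m_1 = 15/7, m_2 = -19/7, m_3 = 0.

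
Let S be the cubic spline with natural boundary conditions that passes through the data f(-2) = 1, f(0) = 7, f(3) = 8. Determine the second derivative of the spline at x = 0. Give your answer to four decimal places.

-1.6000

Put σ_i = S'' at the i-th knot. Here h = (2, 3) and Δ = (3, 1/3), so the interior equations h_(i-1)·σ_(i-1) + 2(h_(i-1)+h_i)·σ_i + h_i·σ_(i+1) = 6(Δ_i − Δ_(i-1)) read
  2·σ_0 + 10·σ_1 + 3·σ_2 = 6(Δ_1 - Δ_0) = -16
Natural end conditions: σ_0 = σ_2 = 0.
Forward elimination and back-substitution give σ_0 = 0, σ_1 = -8/5, σ_2 = 0.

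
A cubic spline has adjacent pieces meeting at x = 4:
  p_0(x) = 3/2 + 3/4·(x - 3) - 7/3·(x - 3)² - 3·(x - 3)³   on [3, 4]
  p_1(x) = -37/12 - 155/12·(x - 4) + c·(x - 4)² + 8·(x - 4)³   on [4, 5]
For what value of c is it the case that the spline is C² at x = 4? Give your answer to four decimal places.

-11.3333

p_0''(x) = -14/3 - 18·(x - 3), so p_0''(4) = -68/3. On the right, p_1''(4) = 2c, so c = -34/3.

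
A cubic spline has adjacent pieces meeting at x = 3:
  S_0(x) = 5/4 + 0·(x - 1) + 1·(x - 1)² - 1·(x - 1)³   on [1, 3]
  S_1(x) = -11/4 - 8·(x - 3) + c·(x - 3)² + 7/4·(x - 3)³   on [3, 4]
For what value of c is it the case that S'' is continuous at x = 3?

-5

S_0''(x) = 2 - 6·(x - 1), so S_0''(3) = -10. On the right, S_1''(3) = 2c, so c = -5.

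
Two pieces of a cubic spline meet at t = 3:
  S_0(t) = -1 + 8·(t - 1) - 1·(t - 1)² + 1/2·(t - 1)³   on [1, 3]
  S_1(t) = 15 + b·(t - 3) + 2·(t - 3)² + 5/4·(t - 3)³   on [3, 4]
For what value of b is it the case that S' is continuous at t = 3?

10

S_0'(t) = 8 - 2·(t - 1) + 3/2·(t - 1)², so S_0'(3) = 10. On the right, S_1'(3) = b, so b = 10.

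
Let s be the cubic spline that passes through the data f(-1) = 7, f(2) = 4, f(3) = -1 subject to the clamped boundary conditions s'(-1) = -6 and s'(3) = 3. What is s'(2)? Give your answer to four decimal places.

Let σ_i = s''(x_i). Step sizes h_i = 3, 1; slopes of the chords Δ_i = (y_(i+1) - y_i)/h_i = -1, -5.
  3·σ_0 + 8·σ_1 + 1·σ_2 = 6(Δ_1 - Δ_0) = -24
Clamped end conditions give two more equations: 2h_0·σ_0 + h_0·σ_1 = 6(Δ_0 - s'(-1)) = 30 and h_1·σ_1 + 2h_1·σ_2 = 6(s'(3) - Δ_1) = 48.
Solving: σ_0 = 41/4, σ_1 = -21/2, σ_2 = 117/4.
On [2, 3], s'(t) = b_1 + 2c_1·(t - 2) + 3d_1·(t - 2)² with b_1 = Δ_1 - h_1(2σ_1 + σ_2)/6 = -51/8, c_1 = σ_1/2 = -21/4, d_1 = (σ_2 - σ_1)/(6h_1) = 53/8. So s'(2) = -51/8.

-6.3750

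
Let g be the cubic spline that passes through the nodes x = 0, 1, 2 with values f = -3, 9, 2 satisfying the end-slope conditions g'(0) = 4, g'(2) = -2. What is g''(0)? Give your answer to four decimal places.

49.5000

Put m_i = g'' at the i-th knot. Here h = (1, 1) and Δ = (12, -7), so the interior equations h_(i-1)·m_(i-1) + 2(h_(i-1)+h_i)·m_i + h_i·m_(i+1) = 6(Δ_i − Δ_(i-1)) read
  1·m_0 + 4·m_1 + 1·m_2 = 6(Δ_1 - Δ_0) = -114
Clamped end conditions give two more equations: 2h_0·m_0 + h_0·m_1 = 6(Δ_0 - g'(0)) = 48 and h_1·m_1 + 2h_1·m_2 = 6(g'(2) - Δ_1) = 30.
Solving the tridiagonal system: m_0 = 99/2, m_1 = -51, m_2 = 81/2.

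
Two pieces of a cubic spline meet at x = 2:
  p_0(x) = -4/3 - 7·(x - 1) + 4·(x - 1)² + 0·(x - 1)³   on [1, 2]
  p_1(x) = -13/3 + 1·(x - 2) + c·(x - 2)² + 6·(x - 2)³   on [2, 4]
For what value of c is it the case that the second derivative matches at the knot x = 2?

p_0''(x) = 8 + 0·(x - 1), so p_0''(2) = 8. On the right, p_1''(2) = 2c, so c = 4.

4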